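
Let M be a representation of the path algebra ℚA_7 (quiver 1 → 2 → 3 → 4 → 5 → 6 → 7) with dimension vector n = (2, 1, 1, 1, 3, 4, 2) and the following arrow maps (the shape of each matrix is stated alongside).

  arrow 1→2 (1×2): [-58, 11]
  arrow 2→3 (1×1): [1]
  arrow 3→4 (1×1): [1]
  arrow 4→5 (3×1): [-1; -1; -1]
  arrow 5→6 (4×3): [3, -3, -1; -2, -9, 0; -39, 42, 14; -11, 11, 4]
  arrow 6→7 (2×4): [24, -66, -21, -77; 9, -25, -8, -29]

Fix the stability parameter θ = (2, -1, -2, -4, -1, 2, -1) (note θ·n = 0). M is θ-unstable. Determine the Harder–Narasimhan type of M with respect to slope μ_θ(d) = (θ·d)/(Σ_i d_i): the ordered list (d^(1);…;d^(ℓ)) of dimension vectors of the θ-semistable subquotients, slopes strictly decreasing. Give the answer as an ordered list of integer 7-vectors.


Via rank(M_{q-1}∘⋯∘M_p): M ≅ I[1,1], I[1,7], I[5,6], I[5,7], I[6,6].
μ_θ-semistable layers: μ^(1)=2; μ^(2)=1/2; μ^(3)=-1; μ^(4)=-5/4

((1, 0, 0, 0, 0, 2, 0); (0, 0, 0, 0, 0, 2, 2); (0, 0, 0, 0, 3, 0, 0); (1, 1, 1, 1, 0, 0, 0))


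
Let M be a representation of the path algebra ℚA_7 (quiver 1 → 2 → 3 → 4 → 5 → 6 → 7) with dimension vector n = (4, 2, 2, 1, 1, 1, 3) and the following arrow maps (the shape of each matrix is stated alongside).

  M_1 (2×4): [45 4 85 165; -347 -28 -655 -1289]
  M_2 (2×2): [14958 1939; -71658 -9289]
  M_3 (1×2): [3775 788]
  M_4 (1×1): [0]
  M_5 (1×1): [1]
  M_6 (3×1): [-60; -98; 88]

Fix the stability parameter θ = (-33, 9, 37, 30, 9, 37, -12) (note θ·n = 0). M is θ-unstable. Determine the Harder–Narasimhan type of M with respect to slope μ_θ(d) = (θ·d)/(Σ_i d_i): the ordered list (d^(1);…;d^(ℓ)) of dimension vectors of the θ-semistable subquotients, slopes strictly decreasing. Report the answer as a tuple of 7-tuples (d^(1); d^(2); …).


Interval decomposition of M: I[1,1]^2, I[1,2], I[1,4], I[3,3], I[5,7], I[7,7]^2.
HN type (ℓ=6): μ^(1)=37; μ^(2)=67/2; μ^(3)=25/2; μ^(4)=9; μ^(5)=-12; μ^(6)=-33

((0, 0, 1, 0, 0, 0, 0); (0, 0, 1, 1, 0, 0, 0); (0, 0, 0, 0, 0, 1, 1); (0, 2, 0, 0, 1, 0, 0); (0, 0, 0, 0, 0, 0, 2); (4, 0, 0, 0, 0, 0, 0))


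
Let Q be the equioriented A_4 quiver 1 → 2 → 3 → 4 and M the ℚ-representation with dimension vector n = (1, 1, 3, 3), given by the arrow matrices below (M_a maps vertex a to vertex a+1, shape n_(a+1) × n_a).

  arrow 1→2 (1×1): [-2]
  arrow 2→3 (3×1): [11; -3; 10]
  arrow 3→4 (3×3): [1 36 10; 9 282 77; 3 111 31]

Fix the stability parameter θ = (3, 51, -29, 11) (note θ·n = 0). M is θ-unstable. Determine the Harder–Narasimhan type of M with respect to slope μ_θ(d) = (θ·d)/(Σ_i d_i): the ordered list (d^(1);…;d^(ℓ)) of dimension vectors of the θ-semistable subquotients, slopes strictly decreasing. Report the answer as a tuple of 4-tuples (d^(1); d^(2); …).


Interval decomposition of M: I[1,4], I[3,4]^2.
HN type (ℓ=3): μ^(1)=11; μ^(2)=3; μ^(3)=-29

((0, 1, 1, 3); (1, 0, 0, 0); (0, 0, 2, 0))


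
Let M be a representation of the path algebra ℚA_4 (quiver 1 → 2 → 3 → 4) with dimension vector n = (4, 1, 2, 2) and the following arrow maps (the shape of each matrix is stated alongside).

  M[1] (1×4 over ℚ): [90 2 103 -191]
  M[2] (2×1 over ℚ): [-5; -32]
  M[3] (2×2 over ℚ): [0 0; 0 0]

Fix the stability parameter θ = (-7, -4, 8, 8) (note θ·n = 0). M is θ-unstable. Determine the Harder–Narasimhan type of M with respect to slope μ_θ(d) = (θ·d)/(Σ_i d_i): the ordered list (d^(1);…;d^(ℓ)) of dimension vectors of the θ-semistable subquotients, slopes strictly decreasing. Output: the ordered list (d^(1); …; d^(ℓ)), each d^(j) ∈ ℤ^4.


Via rank(M_{q-1}∘⋯∘M_p): M ≅ I[1,1]^3, I[1,3], I[3,3], I[4,4]^2.
μ_θ-semistable layers: μ^(1)=8; μ^(2)=-4; μ^(3)=-7

((0, 0, 2, 2); (0, 1, 0, 0); (4, 0, 0, 0))


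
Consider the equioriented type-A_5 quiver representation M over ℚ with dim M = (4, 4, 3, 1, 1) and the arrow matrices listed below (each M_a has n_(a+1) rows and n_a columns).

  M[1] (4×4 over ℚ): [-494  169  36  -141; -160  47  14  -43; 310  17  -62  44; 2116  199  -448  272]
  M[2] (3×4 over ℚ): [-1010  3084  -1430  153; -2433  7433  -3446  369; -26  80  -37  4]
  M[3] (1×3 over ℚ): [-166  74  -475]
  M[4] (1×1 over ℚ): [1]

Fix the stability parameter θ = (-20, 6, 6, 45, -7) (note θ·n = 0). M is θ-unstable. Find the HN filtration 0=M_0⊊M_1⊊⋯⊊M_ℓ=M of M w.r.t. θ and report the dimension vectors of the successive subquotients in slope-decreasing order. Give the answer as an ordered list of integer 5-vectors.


Interval decomposition of M: I[1,1], I[1,3]^2, I[1,5], I[2,2].
HN type (ℓ=3): μ^(1)=19; μ^(2)=6; μ^(3)=-20

((0, 0, 0, 1, 1); (0, 4, 3, 0, 0); (4, 0, 0, 0, 0))


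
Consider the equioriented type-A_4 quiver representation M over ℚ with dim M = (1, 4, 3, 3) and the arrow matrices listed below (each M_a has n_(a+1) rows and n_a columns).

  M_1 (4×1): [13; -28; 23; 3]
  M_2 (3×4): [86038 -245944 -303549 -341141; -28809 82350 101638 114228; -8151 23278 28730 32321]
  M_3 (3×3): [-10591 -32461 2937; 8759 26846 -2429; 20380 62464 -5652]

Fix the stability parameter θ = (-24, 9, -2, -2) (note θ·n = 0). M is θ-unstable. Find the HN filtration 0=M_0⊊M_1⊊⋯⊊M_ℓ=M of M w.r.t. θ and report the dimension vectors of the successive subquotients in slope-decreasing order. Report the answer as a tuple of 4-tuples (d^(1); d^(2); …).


Via rank(M_{q-1}∘⋯∘M_p): M ≅ I[1,4], I[2,2], I[2,3], I[2,4], I[4,4].
μ_θ-semistable layers: μ^(1)=9; μ^(2)=7/2; μ^(3)=5/3; μ^(4)=-2; μ^(5)=-24

((0, 1, 0, 0); (0, 1, 1, 0); (0, 2, 2, 2); (0, 0, 0, 1); (1, 0, 0, 0))


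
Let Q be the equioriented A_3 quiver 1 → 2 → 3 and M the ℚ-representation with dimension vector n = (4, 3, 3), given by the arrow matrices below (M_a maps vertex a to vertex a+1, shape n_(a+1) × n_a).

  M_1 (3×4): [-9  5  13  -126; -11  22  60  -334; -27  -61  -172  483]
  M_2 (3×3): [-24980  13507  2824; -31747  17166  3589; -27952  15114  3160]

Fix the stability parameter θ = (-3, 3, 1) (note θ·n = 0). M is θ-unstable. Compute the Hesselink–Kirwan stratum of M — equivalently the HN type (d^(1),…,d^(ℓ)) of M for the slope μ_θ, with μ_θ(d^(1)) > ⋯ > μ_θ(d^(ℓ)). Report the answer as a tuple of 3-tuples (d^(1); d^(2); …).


Interval decomposition of M: I[1,1], I[1,2], I[1,3]^2, I[3,3].
HN type (ℓ=4): μ^(1)=3; μ^(2)=2; μ^(3)=1; μ^(4)=-3

((0, 1, 0); (0, 2, 2); (0, 0, 1); (4, 0, 0))


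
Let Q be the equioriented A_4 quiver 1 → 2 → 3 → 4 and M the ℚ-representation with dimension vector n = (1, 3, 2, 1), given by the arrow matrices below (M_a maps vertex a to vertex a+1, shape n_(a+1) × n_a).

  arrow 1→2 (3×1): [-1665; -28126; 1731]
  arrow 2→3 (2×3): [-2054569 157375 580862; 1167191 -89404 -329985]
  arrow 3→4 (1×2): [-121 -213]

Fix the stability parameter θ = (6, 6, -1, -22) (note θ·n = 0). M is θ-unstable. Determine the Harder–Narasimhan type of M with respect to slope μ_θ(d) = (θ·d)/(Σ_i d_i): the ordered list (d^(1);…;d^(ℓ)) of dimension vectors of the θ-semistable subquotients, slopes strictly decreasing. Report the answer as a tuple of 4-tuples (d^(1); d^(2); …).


Barcode: M ≅ I[1,4], I[2,2], I[2,3]. HN layers by μ_θ (3 steps, strictly decreasing):
  μ^(1)=6; μ^(2)=5/2; μ^(3)=-11/4

((0, 1, 0, 0); (0, 1, 1, 0); (1, 1, 1, 1))


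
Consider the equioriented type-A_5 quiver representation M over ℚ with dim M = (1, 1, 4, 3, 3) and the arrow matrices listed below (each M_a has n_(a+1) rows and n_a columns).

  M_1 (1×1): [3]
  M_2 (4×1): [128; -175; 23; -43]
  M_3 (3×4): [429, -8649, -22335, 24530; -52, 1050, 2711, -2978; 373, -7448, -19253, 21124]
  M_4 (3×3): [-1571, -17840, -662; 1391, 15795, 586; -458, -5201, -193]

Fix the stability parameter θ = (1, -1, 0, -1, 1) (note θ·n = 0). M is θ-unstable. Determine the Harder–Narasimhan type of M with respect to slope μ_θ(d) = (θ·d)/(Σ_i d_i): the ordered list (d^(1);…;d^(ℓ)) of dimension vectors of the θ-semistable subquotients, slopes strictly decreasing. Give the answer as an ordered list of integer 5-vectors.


Barcode: M ≅ I[1,5], I[3,3], I[3,5]^2. HN layers by μ_θ (4 steps, strictly decreasing):
  μ^(1)=1; μ^(2)=0; μ^(3)=-1/4; μ^(4)=-1/2

((0, 0, 0, 0, 3); (0, 0, 1, 0, 0); (1, 1, 1, 1, 0); (0, 0, 2, 2, 0))


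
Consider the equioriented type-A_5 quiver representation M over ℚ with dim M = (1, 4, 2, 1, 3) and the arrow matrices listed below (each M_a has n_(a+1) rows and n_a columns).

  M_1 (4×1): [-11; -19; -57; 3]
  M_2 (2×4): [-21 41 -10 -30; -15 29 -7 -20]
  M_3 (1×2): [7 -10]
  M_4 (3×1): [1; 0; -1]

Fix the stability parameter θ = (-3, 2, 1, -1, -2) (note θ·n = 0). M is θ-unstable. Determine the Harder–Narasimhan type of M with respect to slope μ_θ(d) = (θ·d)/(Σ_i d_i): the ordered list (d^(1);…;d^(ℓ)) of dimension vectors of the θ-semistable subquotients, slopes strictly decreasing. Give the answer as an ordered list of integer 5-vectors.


Interval decomposition of M: I[1,5], I[2,2]^2, I[2,3], I[5,5]^2.
HN type (ℓ=5): μ^(1)=2; μ^(2)=3/2; μ^(3)=0; μ^(4)=-2; μ^(5)=-3

((0, 2, 0, 0, 0); (0, 1, 1, 0, 0); (0, 1, 1, 1, 1); (0, 0, 0, 0, 2); (1, 0, 0, 0, 0))


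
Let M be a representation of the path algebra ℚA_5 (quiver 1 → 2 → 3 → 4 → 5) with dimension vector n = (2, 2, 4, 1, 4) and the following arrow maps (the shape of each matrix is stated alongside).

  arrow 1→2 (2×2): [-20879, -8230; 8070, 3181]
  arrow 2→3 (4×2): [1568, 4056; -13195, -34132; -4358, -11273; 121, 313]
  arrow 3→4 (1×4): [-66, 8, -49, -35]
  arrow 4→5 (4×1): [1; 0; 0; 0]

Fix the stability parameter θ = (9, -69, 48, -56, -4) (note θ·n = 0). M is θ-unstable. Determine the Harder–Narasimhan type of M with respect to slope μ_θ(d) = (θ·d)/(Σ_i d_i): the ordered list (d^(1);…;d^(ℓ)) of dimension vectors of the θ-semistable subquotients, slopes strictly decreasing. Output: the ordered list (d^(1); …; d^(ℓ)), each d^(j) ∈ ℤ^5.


Via rank(M_{q-1}∘⋯∘M_p): M ≅ I[1,3], I[1,5], I[3,3]^2, I[5,5]^3.
μ_θ-semistable layers: μ^(1)=48; μ^(2)=-4; μ^(3)=-30

((0, 0, 3, 0, 0); (0, 0, 1, 1, 4); (2, 2, 0, 0, 0))


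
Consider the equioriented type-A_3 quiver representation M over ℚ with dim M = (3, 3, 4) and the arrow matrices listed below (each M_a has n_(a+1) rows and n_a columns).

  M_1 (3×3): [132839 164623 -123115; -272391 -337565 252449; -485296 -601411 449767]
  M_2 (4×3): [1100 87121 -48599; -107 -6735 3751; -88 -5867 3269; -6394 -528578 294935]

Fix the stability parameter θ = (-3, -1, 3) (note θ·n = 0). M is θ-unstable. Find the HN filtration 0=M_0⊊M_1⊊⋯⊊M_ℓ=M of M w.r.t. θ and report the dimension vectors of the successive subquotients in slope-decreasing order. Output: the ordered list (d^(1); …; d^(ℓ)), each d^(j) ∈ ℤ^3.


Interval decomposition of M: I[1,1], I[1,3]^2, I[2,3], I[3,3].
HN type (ℓ=3): μ^(1)=3; μ^(2)=-1; μ^(3)=-3

((0, 0, 4); (0, 3, 0); (3, 0, 0))


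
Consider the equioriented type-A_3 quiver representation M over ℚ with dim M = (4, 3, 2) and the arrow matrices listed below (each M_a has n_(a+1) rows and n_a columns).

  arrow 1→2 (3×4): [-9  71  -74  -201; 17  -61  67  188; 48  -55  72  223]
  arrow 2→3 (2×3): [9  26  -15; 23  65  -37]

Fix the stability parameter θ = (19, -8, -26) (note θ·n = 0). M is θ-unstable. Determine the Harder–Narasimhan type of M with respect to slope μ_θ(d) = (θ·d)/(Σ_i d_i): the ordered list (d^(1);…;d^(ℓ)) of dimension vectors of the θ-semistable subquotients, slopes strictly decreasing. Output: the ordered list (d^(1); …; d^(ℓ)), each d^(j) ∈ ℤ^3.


Via rank(M_{q-1}∘⋯∘M_p): M ≅ I[1,1], I[1,2], I[1,3]^2.
μ_θ-semistable layers: μ^(1)=19; μ^(2)=11/2; μ^(3)=-5

((1, 0, 0); (1, 1, 0); (2, 2, 2))


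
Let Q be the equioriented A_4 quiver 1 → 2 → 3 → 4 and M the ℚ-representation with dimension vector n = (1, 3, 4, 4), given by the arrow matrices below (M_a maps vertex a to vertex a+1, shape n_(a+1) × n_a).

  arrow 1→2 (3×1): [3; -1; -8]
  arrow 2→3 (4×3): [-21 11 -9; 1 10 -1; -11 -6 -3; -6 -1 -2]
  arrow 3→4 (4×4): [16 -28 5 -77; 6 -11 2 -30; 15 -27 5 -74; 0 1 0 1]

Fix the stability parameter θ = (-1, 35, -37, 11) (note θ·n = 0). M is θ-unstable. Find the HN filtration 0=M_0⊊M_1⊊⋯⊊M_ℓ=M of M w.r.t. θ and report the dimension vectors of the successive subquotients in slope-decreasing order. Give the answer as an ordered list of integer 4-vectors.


Barcode: M ≅ I[1,4], I[2,4]^2, I[3,4]. HN layers by μ_θ (3 steps, strictly decreasing):
  μ^(1)=11; μ^(2)=-1; μ^(3)=-37

((0, 0, 0, 4); (1, 3, 3, 0); (0, 0, 1, 0))


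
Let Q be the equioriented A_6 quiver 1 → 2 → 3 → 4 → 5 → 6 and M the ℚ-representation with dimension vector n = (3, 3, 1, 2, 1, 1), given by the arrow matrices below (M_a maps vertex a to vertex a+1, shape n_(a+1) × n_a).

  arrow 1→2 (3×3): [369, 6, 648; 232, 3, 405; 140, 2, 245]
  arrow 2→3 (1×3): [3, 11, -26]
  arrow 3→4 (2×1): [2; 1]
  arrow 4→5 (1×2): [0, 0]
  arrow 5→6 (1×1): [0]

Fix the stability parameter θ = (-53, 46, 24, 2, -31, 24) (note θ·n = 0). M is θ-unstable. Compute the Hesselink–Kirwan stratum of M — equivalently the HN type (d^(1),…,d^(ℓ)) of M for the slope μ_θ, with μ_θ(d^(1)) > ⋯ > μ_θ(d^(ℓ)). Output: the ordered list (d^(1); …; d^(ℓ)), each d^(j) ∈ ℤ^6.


Barcode: M ≅ I[1,2]^2, I[1,4], I[4,4], I[5,5], I[6,6]. HN layers by μ_θ (5 steps, strictly decreasing):
  μ^(1)=46; μ^(2)=24; μ^(3)=2; μ^(4)=-31; μ^(5)=-53

((0, 2, 0, 0, 0, 0); (0, 1, 1, 1, 0, 1); (0, 0, 0, 1, 0, 0); (0, 0, 0, 0, 1, 0); (3, 0, 0, 0, 0, 0))


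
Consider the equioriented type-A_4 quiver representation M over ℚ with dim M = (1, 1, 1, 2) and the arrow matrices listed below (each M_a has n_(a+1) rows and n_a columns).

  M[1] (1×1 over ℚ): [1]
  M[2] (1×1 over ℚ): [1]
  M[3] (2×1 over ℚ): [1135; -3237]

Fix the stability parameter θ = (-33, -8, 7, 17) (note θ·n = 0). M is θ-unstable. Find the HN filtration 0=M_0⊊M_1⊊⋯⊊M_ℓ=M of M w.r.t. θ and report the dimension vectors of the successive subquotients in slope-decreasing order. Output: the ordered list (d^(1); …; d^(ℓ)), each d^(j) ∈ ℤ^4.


Interval decomposition of M: I[1,4], I[4,4].
HN type (ℓ=4): μ^(1)=17; μ^(2)=7; μ^(3)=-8; μ^(4)=-33

((0, 0, 0, 2); (0, 0, 1, 0); (0, 1, 0, 0); (1, 0, 0, 0))


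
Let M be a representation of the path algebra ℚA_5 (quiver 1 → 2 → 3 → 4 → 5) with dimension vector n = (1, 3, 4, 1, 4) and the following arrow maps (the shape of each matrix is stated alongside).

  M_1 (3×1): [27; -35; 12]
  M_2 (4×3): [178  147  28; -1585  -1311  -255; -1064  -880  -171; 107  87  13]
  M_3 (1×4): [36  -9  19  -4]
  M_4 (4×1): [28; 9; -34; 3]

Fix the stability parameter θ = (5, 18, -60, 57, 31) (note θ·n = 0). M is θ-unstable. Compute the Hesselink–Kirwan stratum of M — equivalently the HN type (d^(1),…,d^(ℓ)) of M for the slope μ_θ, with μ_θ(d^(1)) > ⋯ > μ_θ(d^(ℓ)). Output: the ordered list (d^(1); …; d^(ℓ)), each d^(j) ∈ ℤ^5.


Interval decomposition of M: I[1,5], I[2,3]^2, I[3,3], I[5,5]^3.
HN type (ℓ=5): μ^(1)=44; μ^(2)=31; μ^(3)=-37/3; μ^(4)=-21; μ^(5)=-60

((0, 0, 0, 1, 1); (0, 0, 0, 0, 3); (1, 1, 1, 0, 0); (0, 2, 2, 0, 0); (0, 0, 1, 0, 0))


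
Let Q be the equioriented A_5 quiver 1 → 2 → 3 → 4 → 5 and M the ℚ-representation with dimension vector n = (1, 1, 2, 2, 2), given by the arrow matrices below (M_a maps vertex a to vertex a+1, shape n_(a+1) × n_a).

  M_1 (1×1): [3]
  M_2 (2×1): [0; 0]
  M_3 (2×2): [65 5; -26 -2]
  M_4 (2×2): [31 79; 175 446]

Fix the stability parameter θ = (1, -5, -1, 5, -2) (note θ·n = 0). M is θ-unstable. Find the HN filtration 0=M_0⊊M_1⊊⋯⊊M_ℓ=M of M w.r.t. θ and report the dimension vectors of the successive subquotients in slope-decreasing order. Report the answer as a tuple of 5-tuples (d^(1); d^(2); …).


Via rank(M_{q-1}∘⋯∘M_p): M ≅ I[1,2], I[3,3], I[3,5], I[4,5].
μ_θ-semistable layers: μ^(1)=3/2; μ^(2)=-1; μ^(3)=-2

((0, 0, 0, 2, 2); (0, 0, 2, 0, 0); (1, 1, 0, 0, 0))


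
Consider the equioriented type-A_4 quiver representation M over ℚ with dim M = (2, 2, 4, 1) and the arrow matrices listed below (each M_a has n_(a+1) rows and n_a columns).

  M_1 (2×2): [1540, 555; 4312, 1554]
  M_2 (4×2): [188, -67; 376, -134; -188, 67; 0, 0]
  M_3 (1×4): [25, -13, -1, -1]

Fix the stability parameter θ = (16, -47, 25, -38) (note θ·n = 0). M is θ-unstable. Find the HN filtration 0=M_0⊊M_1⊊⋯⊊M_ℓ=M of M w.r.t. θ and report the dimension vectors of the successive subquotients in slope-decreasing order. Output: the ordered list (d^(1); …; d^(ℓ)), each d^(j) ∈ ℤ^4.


Barcode: M ≅ I[1,1], I[1,3], I[2,2], I[3,3]^2, I[3,4]. HN layers by μ_θ (5 steps, strictly decreasing):
  μ^(1)=25; μ^(2)=16; μ^(3)=-13/2; μ^(4)=-31/2; μ^(5)=-47

((0, 0, 3, 0); (1, 0, 0, 0); (0, 0, 1, 1); (1, 1, 0, 0); (0, 1, 0, 0))


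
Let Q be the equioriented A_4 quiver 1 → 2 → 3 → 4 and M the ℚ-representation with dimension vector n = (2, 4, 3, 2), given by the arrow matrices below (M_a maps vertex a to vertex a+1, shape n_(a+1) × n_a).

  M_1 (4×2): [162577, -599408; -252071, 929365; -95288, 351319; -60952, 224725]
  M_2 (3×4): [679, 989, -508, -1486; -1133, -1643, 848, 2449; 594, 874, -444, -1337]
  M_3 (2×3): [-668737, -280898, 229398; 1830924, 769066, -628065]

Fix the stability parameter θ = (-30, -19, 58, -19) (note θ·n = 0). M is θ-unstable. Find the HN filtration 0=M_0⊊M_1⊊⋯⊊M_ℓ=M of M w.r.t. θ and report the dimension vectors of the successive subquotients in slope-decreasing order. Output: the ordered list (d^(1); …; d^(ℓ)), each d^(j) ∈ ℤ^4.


Interval decomposition of M: I[1,2], I[1,4], I[2,2], I[2,4], I[3,3].
HN type (ℓ=4): μ^(1)=58; μ^(2)=39/2; μ^(3)=-19; μ^(4)=-30

((0, 0, 1, 0); (0, 0, 2, 2); (0, 4, 0, 0); (2, 0, 0, 0))


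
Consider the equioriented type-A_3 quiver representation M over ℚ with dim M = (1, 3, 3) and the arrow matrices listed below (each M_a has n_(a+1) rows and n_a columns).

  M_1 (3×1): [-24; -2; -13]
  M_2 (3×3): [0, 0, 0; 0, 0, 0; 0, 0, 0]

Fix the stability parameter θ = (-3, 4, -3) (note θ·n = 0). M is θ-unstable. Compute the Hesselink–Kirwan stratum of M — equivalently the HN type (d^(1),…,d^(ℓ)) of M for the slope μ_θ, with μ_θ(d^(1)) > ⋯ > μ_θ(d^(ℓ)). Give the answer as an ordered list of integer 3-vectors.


Interval decomposition of M: I[1,2], I[2,2]^2, I[3,3]^3.
HN type (ℓ=2): μ^(1)=4; μ^(2)=-3

((0, 3, 0); (1, 0, 3))


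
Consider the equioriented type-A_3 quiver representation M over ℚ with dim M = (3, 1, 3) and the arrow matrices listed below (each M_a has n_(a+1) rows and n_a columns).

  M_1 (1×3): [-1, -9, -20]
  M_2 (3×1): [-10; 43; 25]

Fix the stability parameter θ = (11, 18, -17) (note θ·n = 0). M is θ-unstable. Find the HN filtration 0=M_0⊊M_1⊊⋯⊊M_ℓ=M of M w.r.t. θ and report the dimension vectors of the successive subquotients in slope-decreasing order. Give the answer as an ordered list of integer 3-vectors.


Interval decomposition of M: I[1,1]^2, I[1,3], I[3,3]^2.
HN type (ℓ=3): μ^(1)=11; μ^(2)=4; μ^(3)=-17

((2, 0, 0); (1, 1, 1); (0, 0, 2))


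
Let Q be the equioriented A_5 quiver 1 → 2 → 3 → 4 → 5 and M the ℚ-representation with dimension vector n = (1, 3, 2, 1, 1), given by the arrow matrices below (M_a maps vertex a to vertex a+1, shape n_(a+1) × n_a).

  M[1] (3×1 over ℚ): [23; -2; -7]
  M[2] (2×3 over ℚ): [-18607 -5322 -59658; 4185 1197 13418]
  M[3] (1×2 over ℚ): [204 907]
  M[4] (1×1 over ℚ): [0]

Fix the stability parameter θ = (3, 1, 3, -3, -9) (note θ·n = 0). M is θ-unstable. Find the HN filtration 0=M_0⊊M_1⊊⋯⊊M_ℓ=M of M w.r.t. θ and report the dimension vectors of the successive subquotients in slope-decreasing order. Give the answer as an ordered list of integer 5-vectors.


Via rank(M_{q-1}∘⋯∘M_p): M ≅ I[1,4], I[2,2], I[2,3], I[5,5].
μ_θ-semistable layers: μ^(1)=3; μ^(2)=1; μ^(3)=-9

((0, 0, 1, 0, 0); (1, 3, 1, 1, 0); (0, 0, 0, 0, 1))


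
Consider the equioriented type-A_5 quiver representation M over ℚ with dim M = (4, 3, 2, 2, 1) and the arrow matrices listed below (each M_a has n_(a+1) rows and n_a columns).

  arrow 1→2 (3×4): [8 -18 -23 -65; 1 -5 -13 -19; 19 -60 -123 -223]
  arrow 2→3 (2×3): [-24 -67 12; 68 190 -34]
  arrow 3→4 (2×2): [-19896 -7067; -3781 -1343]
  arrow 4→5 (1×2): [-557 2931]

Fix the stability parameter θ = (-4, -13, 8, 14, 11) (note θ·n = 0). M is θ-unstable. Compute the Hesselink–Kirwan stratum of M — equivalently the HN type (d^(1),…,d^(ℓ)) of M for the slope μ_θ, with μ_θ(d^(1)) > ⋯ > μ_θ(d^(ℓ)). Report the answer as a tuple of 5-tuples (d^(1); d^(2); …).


Barcode: M ≅ I[1,1], I[1,2], I[1,4], I[1,5]. HN layers by μ_θ (5 steps, strictly decreasing):
  μ^(1)=14; μ^(2)=25/2; μ^(3)=8; μ^(4)=-4; μ^(5)=-17/2

((0, 0, 0, 1, 0); (0, 0, 0, 1, 1); (0, 0, 2, 0, 0); (1, 0, 0, 0, 0); (3, 3, 0, 0, 0))


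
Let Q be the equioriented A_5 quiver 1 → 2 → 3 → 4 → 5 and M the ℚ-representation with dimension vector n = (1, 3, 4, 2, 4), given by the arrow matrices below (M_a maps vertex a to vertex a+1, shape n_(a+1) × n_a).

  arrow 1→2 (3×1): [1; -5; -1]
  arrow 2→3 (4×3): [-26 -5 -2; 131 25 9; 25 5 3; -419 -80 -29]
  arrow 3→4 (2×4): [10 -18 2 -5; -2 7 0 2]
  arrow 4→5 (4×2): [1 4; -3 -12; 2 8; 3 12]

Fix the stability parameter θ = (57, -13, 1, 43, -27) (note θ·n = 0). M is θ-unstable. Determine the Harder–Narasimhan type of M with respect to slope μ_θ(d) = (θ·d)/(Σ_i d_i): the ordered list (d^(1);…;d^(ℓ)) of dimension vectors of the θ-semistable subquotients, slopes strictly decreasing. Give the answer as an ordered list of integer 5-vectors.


Via rank(M_{q-1}∘⋯∘M_p): M ≅ I[1,5], I[2,2], I[2,4], I[3,3]^2, I[5,5]^3.
μ_θ-semistable layers: μ^(1)=43; μ^(2)=61/5; μ^(3)=1; μ^(4)=-13; μ^(5)=-27

((0, 0, 0, 1, 0); (1, 1, 1, 1, 1); (0, 0, 3, 0, 0); (0, 2, 0, 0, 0); (0, 0, 0, 0, 3))


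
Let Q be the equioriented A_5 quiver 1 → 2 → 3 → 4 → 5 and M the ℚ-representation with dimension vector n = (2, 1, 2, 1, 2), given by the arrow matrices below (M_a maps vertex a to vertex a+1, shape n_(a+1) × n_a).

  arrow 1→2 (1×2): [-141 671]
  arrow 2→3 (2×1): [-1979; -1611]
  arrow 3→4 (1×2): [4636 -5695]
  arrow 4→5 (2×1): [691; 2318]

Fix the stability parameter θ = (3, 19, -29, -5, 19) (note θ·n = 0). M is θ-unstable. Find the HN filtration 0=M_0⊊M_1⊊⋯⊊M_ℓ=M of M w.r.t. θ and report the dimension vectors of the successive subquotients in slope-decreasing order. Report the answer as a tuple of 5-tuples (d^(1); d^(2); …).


Via rank(M_{q-1}∘⋯∘M_p): M ≅ I[1,1], I[1,5], I[3,3], I[5,5].
μ_θ-semistable layers: μ^(1)=19; μ^(2)=3; μ^(3)=-3; μ^(4)=-29

((0, 0, 0, 0, 2); (1, 0, 0, 0, 0); (1, 1, 1, 1, 0); (0, 0, 1, 0, 0))


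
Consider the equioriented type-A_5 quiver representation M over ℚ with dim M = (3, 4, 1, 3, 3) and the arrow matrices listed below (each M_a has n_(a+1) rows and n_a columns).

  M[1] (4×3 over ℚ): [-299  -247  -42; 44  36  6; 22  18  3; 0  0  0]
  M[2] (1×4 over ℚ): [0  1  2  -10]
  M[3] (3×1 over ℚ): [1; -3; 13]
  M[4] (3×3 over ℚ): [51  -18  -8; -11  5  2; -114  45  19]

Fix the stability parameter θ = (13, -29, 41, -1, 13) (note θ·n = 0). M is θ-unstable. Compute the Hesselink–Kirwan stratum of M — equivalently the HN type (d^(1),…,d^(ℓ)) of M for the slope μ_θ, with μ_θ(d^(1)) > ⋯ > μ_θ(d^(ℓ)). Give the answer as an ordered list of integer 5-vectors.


Via rank(M_{q-1}∘⋯∘M_p): M ≅ I[1,1], I[1,2], I[1,5], I[2,2]^2, I[4,5]^2.
μ_θ-semistable layers: μ^(1)=53/3; μ^(2)=13; μ^(3)=-1; μ^(4)=-8; μ^(5)=-29

((0, 0, 1, 1, 1); (1, 0, 0, 0, 2); (0, 0, 0, 2, 0); (2, 2, 0, 0, 0); (0, 2, 0, 0, 0))


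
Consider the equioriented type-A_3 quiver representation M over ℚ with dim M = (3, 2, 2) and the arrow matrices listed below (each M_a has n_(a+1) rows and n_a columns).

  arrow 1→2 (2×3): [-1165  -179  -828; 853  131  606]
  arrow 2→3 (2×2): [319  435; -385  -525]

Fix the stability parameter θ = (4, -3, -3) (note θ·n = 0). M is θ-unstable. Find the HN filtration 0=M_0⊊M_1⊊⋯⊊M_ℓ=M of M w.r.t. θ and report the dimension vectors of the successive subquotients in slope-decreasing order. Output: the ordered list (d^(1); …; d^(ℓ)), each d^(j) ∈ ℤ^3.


Barcode: M ≅ I[1,1], I[1,2], I[1,3], I[3,3]. HN layers by μ_θ (4 steps, strictly decreasing):
  μ^(1)=4; μ^(2)=1/2; μ^(3)=-2/3; μ^(4)=-3

((1, 0, 0); (1, 1, 0); (1, 1, 1); (0, 0, 1))


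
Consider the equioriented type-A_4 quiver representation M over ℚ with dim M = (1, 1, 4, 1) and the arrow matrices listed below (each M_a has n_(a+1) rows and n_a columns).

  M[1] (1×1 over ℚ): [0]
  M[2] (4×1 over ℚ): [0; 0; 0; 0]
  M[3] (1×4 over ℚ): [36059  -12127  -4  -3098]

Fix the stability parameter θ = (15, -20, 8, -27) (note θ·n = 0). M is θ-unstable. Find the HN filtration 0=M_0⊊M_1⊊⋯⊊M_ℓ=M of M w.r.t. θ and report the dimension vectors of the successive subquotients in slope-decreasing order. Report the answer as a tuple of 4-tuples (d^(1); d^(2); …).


Barcode: M ≅ I[1,1], I[2,2], I[3,3]^3, I[3,4]. HN layers by μ_θ (4 steps, strictly decreasing):
  μ^(1)=15; μ^(2)=8; μ^(3)=-19/2; μ^(4)=-20

((1, 0, 0, 0); (0, 0, 3, 0); (0, 0, 1, 1); (0, 1, 0, 0))


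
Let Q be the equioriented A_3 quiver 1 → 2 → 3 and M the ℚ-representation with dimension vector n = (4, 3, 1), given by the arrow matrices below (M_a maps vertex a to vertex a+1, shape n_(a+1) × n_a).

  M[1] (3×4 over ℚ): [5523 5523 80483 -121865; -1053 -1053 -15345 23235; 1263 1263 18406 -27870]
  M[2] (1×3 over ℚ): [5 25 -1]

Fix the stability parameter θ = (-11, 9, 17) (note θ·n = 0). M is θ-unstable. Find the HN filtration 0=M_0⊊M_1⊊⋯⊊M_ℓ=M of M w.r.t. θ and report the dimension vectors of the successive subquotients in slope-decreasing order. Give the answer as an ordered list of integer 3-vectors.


Via rank(M_{q-1}∘⋯∘M_p): M ≅ I[1,1]^2, I[1,2], I[1,3], I[2,2].
μ_θ-semistable layers: μ^(1)=17; μ^(2)=9; μ^(3)=-11

((0, 0, 1); (0, 3, 0); (4, 0, 0))


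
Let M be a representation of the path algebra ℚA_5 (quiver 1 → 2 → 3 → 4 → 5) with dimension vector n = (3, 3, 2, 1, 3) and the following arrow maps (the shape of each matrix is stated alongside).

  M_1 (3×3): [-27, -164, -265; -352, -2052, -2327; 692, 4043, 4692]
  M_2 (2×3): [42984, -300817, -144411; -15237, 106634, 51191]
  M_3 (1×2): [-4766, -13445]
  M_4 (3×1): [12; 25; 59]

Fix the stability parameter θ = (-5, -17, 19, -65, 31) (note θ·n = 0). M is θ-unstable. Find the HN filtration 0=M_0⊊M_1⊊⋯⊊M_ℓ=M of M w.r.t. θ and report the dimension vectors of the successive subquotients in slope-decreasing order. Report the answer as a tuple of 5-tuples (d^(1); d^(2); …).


Interval decomposition of M: I[1,2], I[1,3], I[1,5], I[5,5]^2.
HN type (ℓ=4): μ^(1)=31; μ^(2)=19; μ^(3)=-11; μ^(4)=-17

((0, 0, 0, 0, 3); (0, 0, 1, 0, 0); (2, 2, 0, 0, 0); (1, 1, 1, 1, 0))


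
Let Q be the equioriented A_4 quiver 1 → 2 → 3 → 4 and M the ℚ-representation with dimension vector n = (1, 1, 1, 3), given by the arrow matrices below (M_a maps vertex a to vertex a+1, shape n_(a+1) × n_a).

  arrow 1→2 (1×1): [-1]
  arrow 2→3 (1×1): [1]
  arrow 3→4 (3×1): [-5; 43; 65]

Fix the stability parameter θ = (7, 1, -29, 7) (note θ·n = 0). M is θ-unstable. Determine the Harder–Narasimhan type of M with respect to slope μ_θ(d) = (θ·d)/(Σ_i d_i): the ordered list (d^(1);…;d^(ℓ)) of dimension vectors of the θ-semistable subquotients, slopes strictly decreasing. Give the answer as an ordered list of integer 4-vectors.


Via rank(M_{q-1}∘⋯∘M_p): M ≅ I[1,4], I[4,4]^2.
μ_θ-semistable layers: μ^(1)=7; μ^(2)=-7

((0, 0, 0, 3); (1, 1, 1, 0))


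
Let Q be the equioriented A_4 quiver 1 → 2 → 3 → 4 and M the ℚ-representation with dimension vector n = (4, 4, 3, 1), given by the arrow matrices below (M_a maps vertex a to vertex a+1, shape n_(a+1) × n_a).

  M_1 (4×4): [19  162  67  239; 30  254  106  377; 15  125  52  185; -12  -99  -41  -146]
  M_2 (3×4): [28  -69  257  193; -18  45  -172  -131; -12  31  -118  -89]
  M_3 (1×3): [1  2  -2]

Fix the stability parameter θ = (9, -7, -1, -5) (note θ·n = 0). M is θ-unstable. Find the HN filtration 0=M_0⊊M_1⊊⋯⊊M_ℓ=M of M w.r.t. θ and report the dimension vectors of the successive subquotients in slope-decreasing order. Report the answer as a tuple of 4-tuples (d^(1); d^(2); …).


Interval decomposition of M: I[1,1], I[1,3]^2, I[1,4], I[2,2].
HN type (ℓ=4): μ^(1)=9; μ^(2)=1/3; μ^(3)=-1; μ^(4)=-7

((1, 0, 0, 0); (2, 2, 2, 0); (1, 1, 1, 1); (0, 1, 0, 0))


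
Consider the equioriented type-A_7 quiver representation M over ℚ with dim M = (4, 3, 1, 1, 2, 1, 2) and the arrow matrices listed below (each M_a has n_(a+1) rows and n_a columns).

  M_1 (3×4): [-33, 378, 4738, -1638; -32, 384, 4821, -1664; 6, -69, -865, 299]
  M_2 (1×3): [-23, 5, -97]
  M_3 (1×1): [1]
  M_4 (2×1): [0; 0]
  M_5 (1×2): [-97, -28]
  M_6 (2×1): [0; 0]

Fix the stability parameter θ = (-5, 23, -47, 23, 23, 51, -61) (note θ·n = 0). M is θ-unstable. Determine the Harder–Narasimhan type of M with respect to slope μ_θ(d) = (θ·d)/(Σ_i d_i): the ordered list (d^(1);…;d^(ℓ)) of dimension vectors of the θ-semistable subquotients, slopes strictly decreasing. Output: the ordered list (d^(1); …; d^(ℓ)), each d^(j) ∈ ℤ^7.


Interval decomposition of M: I[1,1], I[1,2]^2, I[1,4], I[5,5], I[5,6], I[7,7]^2.
HN type (ℓ=5): μ^(1)=51; μ^(2)=23; μ^(3)=-5; μ^(4)=-29/3; μ^(5)=-61

((0, 0, 0, 0, 0, 1, 0); (0, 2, 0, 1, 2, 0, 0); (3, 0, 0, 0, 0, 0, 0); (1, 1, 1, 0, 0, 0, 0); (0, 0, 0, 0, 0, 0, 2))


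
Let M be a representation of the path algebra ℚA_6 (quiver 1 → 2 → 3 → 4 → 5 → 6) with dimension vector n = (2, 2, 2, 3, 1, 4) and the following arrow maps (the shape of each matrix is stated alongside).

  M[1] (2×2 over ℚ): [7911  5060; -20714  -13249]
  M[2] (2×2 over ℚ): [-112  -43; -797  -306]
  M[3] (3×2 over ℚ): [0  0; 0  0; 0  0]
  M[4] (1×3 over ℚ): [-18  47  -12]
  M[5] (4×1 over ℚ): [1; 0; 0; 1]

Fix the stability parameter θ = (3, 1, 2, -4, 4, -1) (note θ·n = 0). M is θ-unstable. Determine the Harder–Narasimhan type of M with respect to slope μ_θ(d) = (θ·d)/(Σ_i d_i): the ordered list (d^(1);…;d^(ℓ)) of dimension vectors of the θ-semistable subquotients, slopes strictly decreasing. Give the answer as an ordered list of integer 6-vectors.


Barcode: M ≅ I[1,3]^2, I[4,4]^2, I[4,6], I[6,6]^3. HN layers by μ_θ (4 steps, strictly decreasing):
  μ^(1)=2; μ^(2)=3/2; μ^(3)=-1; μ^(4)=-4

((2, 2, 2, 0, 0, 0); (0, 0, 0, 0, 1, 1); (0, 0, 0, 0, 0, 3); (0, 0, 0, 3, 0, 0))


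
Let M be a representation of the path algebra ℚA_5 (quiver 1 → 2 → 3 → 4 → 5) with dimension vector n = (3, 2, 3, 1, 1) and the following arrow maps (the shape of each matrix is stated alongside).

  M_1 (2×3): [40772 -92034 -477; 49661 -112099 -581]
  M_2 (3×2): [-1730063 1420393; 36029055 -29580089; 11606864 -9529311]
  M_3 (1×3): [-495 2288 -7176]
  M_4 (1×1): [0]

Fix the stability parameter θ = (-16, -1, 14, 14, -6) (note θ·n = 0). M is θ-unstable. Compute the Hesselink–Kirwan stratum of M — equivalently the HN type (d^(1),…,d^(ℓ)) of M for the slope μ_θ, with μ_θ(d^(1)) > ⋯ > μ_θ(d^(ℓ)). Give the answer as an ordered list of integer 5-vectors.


Barcode: M ≅ I[1,1], I[1,3], I[1,4], I[3,3], I[5,5]. HN layers by μ_θ (4 steps, strictly decreasing):
  μ^(1)=14; μ^(2)=-1; μ^(3)=-6; μ^(4)=-16

((0, 0, 3, 1, 0); (0, 2, 0, 0, 0); (0, 0, 0, 0, 1); (3, 0, 0, 0, 0))


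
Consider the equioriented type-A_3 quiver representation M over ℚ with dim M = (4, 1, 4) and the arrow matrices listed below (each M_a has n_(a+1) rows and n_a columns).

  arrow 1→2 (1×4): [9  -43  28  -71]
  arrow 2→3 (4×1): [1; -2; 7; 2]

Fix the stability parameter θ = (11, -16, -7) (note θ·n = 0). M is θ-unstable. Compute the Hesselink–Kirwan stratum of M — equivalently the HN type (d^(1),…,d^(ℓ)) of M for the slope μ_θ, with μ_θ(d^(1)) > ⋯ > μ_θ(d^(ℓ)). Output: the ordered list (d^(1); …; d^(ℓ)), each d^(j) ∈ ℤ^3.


Via rank(M_{q-1}∘⋯∘M_p): M ≅ I[1,1]^3, I[1,3], I[3,3]^3.
μ_θ-semistable layers: μ^(1)=11; μ^(2)=-4; μ^(3)=-7

((3, 0, 0); (1, 1, 1); (0, 0, 3))


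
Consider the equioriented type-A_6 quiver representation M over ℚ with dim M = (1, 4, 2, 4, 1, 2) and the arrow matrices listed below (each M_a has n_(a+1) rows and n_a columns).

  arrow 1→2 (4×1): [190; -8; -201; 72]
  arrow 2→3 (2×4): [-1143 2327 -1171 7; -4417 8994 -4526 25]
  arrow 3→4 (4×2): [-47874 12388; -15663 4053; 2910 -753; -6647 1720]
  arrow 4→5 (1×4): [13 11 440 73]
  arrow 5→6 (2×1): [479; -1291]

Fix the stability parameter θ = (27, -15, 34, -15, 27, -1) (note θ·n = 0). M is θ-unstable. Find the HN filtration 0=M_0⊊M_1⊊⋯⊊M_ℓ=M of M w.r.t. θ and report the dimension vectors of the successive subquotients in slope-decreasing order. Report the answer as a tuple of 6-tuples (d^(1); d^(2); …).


Interval decomposition of M: I[1,6], I[2,2]^2, I[2,4], I[4,4]^2, I[6,6].
HN type (ℓ=5): μ^(1)=13; μ^(2)=19/2; μ^(3)=6; μ^(4)=-1; μ^(5)=-15

((0, 0, 0, 0, 1, 1); (0, 0, 2, 2, 0, 0); (1, 1, 0, 0, 0, 0); (0, 0, 0, 0, 0, 1); (0, 3, 0, 2, 0, 0))


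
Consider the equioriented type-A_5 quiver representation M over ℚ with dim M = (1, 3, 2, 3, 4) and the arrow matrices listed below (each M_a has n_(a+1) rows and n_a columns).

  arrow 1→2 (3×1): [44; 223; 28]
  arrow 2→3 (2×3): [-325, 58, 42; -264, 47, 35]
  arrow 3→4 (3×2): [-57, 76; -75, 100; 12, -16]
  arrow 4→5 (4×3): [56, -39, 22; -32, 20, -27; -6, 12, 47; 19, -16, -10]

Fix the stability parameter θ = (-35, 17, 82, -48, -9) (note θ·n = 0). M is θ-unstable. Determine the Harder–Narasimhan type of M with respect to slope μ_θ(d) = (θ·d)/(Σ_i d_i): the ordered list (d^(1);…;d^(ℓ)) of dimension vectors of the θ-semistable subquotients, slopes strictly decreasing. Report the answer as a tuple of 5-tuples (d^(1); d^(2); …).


Interval decomposition of M: I[1,5], I[2,2], I[2,3], I[4,5]^2, I[5,5].
HN type (ℓ=6): μ^(1)=82; μ^(2)=17; μ^(3)=21/2; μ^(4)=-9; μ^(5)=-35; μ^(6)=-48

((0, 0, 1, 0, 0); (0, 2, 0, 0, 0); (0, 1, 1, 1, 1); (0, 0, 0, 0, 3); (1, 0, 0, 0, 0); (0, 0, 0, 2, 0))


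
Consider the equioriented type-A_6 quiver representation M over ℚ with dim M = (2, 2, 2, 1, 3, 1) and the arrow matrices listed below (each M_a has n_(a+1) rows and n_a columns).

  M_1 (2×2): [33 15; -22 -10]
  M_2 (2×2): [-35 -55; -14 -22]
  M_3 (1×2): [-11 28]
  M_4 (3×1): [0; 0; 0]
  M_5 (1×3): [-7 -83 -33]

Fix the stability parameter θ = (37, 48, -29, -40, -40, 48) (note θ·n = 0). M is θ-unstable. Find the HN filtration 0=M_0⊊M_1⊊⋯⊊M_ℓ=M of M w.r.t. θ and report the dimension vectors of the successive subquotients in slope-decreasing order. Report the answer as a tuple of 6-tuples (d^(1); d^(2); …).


Interval decomposition of M: I[1,1], I[1,4], I[2,2], I[3,3], I[5,5]^2, I[5,6].
HN type (ℓ=5): μ^(1)=48; μ^(2)=37; μ^(3)=4; μ^(4)=-29; μ^(5)=-40

((0, 1, 0, 0, 0, 1); (1, 0, 0, 0, 0, 0); (1, 1, 1, 1, 0, 0); (0, 0, 1, 0, 0, 0); (0, 0, 0, 0, 3, 0))


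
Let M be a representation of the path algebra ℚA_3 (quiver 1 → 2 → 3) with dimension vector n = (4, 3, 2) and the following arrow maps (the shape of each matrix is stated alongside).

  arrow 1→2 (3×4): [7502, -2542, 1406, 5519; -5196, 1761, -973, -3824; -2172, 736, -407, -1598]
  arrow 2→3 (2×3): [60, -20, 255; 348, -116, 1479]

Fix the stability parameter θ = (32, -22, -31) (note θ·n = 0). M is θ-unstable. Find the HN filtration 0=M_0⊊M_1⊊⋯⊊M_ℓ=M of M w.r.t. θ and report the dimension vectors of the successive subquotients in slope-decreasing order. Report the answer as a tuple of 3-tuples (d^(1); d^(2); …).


Interval decomposition of M: I[1,1], I[1,2]^2, I[1,3], I[3,3].
HN type (ℓ=4): μ^(1)=32; μ^(2)=5; μ^(3)=-7; μ^(4)=-31

((1, 0, 0); (2, 2, 0); (1, 1, 1); (0, 0, 1))


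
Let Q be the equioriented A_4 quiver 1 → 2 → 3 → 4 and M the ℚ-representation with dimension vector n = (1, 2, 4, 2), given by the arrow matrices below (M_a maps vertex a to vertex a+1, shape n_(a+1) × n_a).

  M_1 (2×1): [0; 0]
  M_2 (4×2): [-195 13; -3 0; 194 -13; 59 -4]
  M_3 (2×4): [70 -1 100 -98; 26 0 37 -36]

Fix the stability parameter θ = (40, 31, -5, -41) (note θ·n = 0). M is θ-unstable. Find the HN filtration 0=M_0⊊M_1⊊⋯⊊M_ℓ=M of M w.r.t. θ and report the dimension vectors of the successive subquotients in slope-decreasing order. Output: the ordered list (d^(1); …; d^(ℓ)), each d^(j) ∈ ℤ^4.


Interval decomposition of M: I[1,1], I[2,4]^2, I[3,3]^2.
HN type (ℓ=2): μ^(1)=40; μ^(2)=-5

((1, 0, 0, 0); (0, 2, 4, 2))


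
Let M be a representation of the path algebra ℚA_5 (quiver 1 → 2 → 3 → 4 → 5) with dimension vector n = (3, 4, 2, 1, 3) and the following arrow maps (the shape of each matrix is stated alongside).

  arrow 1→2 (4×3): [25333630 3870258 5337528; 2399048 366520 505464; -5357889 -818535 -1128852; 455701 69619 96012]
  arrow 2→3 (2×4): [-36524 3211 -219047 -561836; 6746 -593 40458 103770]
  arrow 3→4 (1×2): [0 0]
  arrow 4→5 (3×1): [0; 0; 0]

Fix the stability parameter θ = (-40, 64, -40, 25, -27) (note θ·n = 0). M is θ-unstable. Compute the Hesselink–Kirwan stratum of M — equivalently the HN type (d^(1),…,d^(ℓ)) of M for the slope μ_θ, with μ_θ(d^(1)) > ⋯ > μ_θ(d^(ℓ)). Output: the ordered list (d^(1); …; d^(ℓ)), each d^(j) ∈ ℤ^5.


Interval decomposition of M: I[1,1], I[1,3]^2, I[2,2]^2, I[4,4], I[5,5]^3.
HN type (ℓ=5): μ^(1)=64; μ^(2)=25; μ^(3)=12; μ^(4)=-27; μ^(5)=-40

((0, 2, 0, 0, 0); (0, 0, 0, 1, 0); (0, 2, 2, 0, 0); (0, 0, 0, 0, 3); (3, 0, 0, 0, 0))


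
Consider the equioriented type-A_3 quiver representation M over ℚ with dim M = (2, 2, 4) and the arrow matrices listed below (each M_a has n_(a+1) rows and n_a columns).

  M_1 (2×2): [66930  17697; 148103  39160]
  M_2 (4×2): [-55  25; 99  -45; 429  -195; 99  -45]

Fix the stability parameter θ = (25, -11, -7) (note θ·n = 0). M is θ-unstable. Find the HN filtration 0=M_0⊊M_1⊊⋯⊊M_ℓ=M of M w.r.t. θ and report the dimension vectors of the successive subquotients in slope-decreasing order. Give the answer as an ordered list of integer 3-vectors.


Interval decomposition of M: I[1,2], I[1,3], I[3,3]^3.
HN type (ℓ=3): μ^(1)=7; μ^(2)=7/3; μ^(3)=-7

((1, 1, 0); (1, 1, 1); (0, 0, 3))


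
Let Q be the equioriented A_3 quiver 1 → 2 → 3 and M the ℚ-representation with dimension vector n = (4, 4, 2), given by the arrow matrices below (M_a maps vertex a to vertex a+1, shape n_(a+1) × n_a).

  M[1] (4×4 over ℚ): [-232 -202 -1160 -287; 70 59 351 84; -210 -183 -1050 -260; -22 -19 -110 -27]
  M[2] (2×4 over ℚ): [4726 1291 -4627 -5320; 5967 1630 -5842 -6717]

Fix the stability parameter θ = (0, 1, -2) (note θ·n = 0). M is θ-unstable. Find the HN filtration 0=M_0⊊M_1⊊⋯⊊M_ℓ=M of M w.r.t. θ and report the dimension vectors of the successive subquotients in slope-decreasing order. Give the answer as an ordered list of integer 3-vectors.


Barcode: M ≅ I[1,1], I[1,2], I[1,3]^2, I[2,2]. HN layers by μ_θ (3 steps, strictly decreasing):
  μ^(1)=1; μ^(2)=0; μ^(3)=-1/3

((0, 2, 0); (2, 0, 0); (2, 2, 2))


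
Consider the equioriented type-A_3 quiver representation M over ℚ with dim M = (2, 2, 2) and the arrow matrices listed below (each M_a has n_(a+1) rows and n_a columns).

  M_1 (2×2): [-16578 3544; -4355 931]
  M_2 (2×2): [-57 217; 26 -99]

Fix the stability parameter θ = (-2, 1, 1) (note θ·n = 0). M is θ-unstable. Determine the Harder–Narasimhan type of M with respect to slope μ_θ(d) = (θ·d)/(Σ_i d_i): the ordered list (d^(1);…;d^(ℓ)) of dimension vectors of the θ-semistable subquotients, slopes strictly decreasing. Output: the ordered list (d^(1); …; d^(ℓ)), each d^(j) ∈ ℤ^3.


Barcode: M ≅ I[1,3]^2. HN layers by μ_θ (2 steps, strictly decreasing):
  μ^(1)=1; μ^(2)=-2

((0, 2, 2); (2, 0, 0))
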